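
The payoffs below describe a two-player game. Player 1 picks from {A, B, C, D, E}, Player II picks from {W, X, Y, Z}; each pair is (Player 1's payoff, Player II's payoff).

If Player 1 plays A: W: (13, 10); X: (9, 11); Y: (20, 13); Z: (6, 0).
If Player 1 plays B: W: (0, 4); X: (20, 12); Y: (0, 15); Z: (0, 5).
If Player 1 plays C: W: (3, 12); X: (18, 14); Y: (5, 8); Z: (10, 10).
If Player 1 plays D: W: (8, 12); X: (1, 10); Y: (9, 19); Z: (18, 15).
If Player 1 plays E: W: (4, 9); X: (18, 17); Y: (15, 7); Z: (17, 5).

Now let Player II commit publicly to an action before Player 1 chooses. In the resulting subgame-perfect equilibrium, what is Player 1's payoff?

18

Backward induction with Player II moving first.
- W: Player 1 compares 13, 0, 3, 8, 4 and picks A; Player II would get 10.
- X: Player 1 compares 9, 20, 18, 1, 18 and picks B; Player II would get 12.
- Y: Player 1 compares 20, 0, 5, 9, 15 and picks A; Player II would get 13.
- Z: Player 1 compares 6, 0, 10, 18, 17 and picks D; Player II would get 15.
Maximizing over 10, 12, 13, 15, Player II chooses Z. Subgame-perfect outcome: (D, Z) with payoffs (18, 15).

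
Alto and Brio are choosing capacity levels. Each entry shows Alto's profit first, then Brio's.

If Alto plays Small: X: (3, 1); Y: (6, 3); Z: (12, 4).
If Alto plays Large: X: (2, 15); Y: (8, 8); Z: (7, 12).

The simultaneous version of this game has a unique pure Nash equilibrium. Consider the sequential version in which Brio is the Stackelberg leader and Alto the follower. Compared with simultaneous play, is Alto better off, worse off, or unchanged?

worse off

Solve by backward induction (Brio leads).
- X: Alto compares 3, 2 and picks Small; Brio would get 1.
- Y: Alto compares 6, 8 and picks Large; Brio would get 8.
- Z: Alto compares 12, 7 and picks Small; Brio would get 4.
Maximizing over 1, 8, 4, Brio chooses Y. Subgame-perfect outcome: (Large, Y) with payoffs (8, 8).
For the simultaneous game, intersect best replies.
Alto's best replies: X→Small; Y→Large; Z→Small.
Brio's best replies: Small→Z; Large→X.
The unique mutual best reply is (Small, Z), giving (12, 4).
Alto earns 8 sequentially versus 12 at the Nash outcome: worse off.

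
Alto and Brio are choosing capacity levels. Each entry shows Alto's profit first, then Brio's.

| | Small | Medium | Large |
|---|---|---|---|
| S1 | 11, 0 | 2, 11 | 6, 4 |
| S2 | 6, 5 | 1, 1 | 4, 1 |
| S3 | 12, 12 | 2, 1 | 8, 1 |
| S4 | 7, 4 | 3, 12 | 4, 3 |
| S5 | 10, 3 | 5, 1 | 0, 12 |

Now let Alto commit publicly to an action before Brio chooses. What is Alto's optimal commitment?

S3

Backward induction with Alto moving first.
- S1: BR = Medium, leader payoff 2.
- S2: BR = Small, leader payoff 6.
- S3: BR = Small, leader payoff 12.
- S4: BR = Medium, leader payoff 3.
- S5: BR = Large, leader payoff 0.
Among 2, 6, 12, 3, 0, the best is 12 at S3. Subgame-perfect outcome: (S3, Small) with payoffs (12, 12).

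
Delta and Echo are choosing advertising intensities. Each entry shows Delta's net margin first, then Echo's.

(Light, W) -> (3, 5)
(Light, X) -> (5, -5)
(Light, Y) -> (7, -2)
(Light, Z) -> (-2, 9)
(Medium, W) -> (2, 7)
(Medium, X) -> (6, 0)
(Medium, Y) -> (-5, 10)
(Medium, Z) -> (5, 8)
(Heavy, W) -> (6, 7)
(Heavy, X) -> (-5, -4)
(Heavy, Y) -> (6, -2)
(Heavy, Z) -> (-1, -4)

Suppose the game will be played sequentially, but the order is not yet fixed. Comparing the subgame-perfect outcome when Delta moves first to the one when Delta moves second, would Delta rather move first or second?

If Delta leads: Echo's best replies are Light→Z, Medium→Y, Heavy→W; Delta's induced payoffs -2, -5, 6; outcome (Heavy, W), payoffs (6, 7).
If Echo leads: Delta's best replies are W→Heavy, X→Medium, Y→Light, Z→Medium; Echo's induced payoffs 7, 0, -2, 8; outcome (Medium, Z), payoffs (5, 8).
Delta gets 6 moving first and 5 moving second, so Delta prefers to move first.

first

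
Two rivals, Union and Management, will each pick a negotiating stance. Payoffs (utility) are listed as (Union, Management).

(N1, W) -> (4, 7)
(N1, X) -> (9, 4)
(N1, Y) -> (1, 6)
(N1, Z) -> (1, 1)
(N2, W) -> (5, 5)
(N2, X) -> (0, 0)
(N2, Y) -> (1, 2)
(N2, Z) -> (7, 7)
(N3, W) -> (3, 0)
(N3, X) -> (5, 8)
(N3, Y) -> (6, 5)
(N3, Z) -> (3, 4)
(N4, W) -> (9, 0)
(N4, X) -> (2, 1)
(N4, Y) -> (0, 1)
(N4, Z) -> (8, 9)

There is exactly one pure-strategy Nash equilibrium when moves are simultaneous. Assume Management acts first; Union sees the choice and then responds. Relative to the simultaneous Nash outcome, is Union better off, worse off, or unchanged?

Solve by backward induction (Management leads).
- W: BR = N4, leader payoff 0.
- X: BR = N1, leader payoff 4.
- Y: BR = N3, leader payoff 5.
- Z: BR = N4, leader payoff 9.
Management's induced payoffs are 0, 4, 5, 9, so Management commits to Z. Subgame-perfect outcome: (N4, Z) with payoffs (8, 9).
Now find the simultaneous Nash equilibrium.
Union's best replies: W→N4; X→N1; Y→N3; Z→N4.
Management's best replies: N1→W; N2→Z; N3→X; N4→Z.
Only (N4, Z) has each player best-responding; Nash payoffs (8, 9).
Union earns 8 sequentially versus 8 at the Nash outcome: unchanged.

unchanged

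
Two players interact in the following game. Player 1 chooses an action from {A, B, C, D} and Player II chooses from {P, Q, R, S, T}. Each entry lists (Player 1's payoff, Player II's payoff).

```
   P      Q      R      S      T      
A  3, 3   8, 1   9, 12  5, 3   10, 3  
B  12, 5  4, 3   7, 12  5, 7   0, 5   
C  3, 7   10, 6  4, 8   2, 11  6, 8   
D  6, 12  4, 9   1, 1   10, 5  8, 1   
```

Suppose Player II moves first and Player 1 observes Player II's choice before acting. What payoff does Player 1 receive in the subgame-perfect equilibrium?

9

Work backward from Player 1's decision.
- P: BR = B, leader payoff 5.
- Q: BR = C, leader payoff 6.
- R: BR = A, leader payoff 12.
- S: BR = D, leader payoff 5.
- T: BR = A, leader payoff 3.
Player II's induced payoffs are 5, 6, 12, 5, 3, so Player II commits to R. Subgame-perfect outcome: (A, R) with payoffs (9, 12).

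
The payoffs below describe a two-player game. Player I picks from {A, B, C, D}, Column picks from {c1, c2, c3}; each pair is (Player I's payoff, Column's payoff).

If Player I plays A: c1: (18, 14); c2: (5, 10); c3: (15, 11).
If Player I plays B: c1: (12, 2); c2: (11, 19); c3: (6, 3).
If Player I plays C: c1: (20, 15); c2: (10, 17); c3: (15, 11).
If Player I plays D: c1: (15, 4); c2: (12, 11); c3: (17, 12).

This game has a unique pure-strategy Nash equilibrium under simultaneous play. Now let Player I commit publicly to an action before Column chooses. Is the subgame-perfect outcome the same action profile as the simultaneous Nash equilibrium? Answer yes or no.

Column best-responds to each possible Player I move:
- A: BR = c1, leader payoff 18.
- B: BR = c2, leader payoff 11.
- C: BR = c2, leader payoff 10.
- D: BR = c3, leader payoff 17.
Among 18, 11, 10, 17, the best is 18 at A. Subgame-perfect outcome: (A, c1) with payoffs (18, 14).
Under simultaneous play:
Player I's best replies: c1→C; c2→D; c3→D.
Column's best replies: A→c1; B→c2; C→c2; D→c3.
The unique mutual best reply is (D, c3), giving (17, 12).
Sequential outcome (A, c1) differs from the Nash profile (D, c3).

no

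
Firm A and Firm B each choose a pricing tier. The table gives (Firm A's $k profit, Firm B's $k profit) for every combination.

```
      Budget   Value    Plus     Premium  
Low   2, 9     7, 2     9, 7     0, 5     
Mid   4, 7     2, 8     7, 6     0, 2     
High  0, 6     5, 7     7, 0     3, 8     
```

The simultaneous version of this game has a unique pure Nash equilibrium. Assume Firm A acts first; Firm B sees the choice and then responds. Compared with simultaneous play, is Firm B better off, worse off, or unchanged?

Work backward from Firm B's decision.
- Low → Firm B plays Budget (best of 9, 2, 7, 5); Firm A gets 2.
- Mid → Firm B plays Value (best of 7, 8, 6, 2); Firm A gets 2.
- High → Firm B plays Premium (best of 6, 7, 0, 8); Firm A gets 3.
Firm A's induced payoffs are 2, 2, 3, so Firm A commits to High. Subgame-perfect outcome: (High, Premium) with payoffs (3, 8).
Under simultaneous play:
Firm A's best replies: Budget→Mid; Value→Low; Plus→Low; Premium→High.
Firm B's best replies: Low→Budget; Mid→Value; High→Premium.
Only (High, Premium) has each player best-responding; Nash payoffs (3, 8).
Firm B earns 8 sequentially versus 8 at the Nash outcome: unchanged.

unchanged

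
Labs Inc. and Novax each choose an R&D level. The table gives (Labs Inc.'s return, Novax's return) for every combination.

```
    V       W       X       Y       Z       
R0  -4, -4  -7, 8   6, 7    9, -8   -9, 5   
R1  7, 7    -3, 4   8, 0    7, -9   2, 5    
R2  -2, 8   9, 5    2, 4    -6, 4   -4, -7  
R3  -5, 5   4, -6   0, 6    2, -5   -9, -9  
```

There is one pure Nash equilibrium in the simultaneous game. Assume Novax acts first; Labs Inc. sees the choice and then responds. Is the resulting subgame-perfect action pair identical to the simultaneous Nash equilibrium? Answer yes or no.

yes

Labs Inc. best-responds to each possible Novax move:
- V: BR = R1, leader payoff 7.
- W: BR = R2, leader payoff 5.
- X: BR = R1, leader payoff 0.
- Y: BR = R0, leader payoff -8.
- Z: BR = R1, leader payoff 5.
Novax's induced payoffs are 7, 5, 0, -8, 5, so Novax commits to V. Subgame-perfect outcome: (R1, V) with payoffs (7, 7).
Now find the simultaneous Nash equilibrium.
Labs Inc.'s best replies: V→R1; W→R2; X→R1; Y→R0; Z→R1.
Novax's best replies: R0→W; R1→V; R2→V; R3→X.
Only (R1, V) has each player best-responding; Nash payoffs (7, 7).
Sequential outcome (R1, V) coincides with the Nash profile (R1, V).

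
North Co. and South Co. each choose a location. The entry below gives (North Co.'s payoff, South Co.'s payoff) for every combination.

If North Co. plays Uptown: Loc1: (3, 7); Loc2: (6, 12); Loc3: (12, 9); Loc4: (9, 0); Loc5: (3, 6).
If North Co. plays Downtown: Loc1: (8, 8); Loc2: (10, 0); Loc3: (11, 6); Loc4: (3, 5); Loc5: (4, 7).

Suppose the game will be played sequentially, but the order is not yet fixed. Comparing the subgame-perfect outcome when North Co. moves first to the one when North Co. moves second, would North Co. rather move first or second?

If North Co. leads: South Co.'s best replies are Uptown→Loc2, Downtown→Loc1; North Co.'s induced payoffs 6, 8; outcome (Downtown, Loc1), payoffs (8, 8).
If South Co. leads: North Co.'s best replies are Loc1→Downtown, Loc2→Downtown, Loc3→Uptown, Loc4→Uptown, Loc5→Downtown; South Co.'s induced payoffs 8, 0, 9, 0, 7; outcome (Uptown, Loc3), payoffs (12, 9).
North Co. gets 8 moving first and 12 moving second, so North Co. prefers to move second.

second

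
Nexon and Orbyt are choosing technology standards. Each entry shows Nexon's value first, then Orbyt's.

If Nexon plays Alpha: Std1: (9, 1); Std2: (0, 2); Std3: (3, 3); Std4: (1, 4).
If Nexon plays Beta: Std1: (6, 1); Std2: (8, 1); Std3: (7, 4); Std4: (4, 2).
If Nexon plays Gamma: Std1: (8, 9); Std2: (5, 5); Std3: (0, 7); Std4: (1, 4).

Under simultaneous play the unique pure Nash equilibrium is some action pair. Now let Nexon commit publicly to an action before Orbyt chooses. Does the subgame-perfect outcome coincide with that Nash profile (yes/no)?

no

Orbyt best-responds to each possible Nexon move:
- Alpha → Orbyt plays Std4 (best of 1, 2, 3, 4); Nexon gets 1.
- Beta → Orbyt plays Std3 (best of 1, 1, 4, 2); Nexon gets 7.
- Gamma → Orbyt plays Std1 (best of 9, 5, 7, 4); Nexon gets 8.
Maximizing over 1, 7, 8, Nexon chooses Gamma. Subgame-perfect outcome: (Gamma, Std1) with payoffs (8, 9).
Now find the simultaneous Nash equilibrium.
Nexon's best replies: Std1→Alpha; Std2→Beta; Std3→Beta; Std4→Beta.
Orbyt's best replies: Alpha→Std4; Beta→Std3; Gamma→Std1.
Only (Beta, Std3) has each player best-responding; Nash payoffs (7, 4).
Sequential outcome (Gamma, Std1) differs from the Nash profile (Beta, Std3).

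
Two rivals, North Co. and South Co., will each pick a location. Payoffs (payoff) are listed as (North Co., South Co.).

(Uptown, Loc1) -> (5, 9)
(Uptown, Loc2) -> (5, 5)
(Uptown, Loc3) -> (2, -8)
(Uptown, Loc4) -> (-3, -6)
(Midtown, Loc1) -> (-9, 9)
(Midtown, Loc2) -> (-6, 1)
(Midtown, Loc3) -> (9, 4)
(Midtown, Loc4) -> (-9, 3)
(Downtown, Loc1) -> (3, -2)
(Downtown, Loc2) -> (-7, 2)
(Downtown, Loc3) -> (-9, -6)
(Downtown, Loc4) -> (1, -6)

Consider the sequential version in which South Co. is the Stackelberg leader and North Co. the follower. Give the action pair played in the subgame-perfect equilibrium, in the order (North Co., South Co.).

(Uptown, Loc1)

Solve by backward induction (South Co. leads).
- Loc1: BR = Uptown, leader payoff 9.
- Loc2: BR = Uptown, leader payoff 5.
- Loc3: BR = Midtown, leader payoff 4.
- Loc4: BR = Downtown, leader payoff -6.
Maximizing over 9, 5, 4, -6, South Co. chooses Loc1. Subgame-perfect outcome: (Uptown, Loc1) with payoffs (5, 9).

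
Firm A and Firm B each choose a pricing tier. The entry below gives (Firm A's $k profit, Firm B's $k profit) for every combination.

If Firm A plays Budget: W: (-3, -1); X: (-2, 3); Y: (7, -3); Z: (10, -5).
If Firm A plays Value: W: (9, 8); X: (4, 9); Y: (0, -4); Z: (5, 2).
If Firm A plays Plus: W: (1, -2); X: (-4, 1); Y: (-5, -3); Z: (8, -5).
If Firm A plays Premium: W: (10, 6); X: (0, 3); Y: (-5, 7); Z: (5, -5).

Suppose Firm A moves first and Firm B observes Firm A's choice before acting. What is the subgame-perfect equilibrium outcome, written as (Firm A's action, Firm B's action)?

(Value, X)

Solve by backward induction (Firm A leads).
- Budget: Firm B compares -1, 3, -3, -5 and picks X; Firm A would get -2.
- Value: Firm B compares 8, 9, -4, 2 and picks X; Firm A would get 4.
- Plus: Firm B compares -2, 1, -3, -5 and picks X; Firm A would get -4.
- Premium: Firm B compares 6, 3, 7, -5 and picks Y; Firm A would get -5.
Among -2, 4, -4, -5, the best is 4 at Value. Subgame-perfect outcome: (Value, X) with payoffs (4, 9).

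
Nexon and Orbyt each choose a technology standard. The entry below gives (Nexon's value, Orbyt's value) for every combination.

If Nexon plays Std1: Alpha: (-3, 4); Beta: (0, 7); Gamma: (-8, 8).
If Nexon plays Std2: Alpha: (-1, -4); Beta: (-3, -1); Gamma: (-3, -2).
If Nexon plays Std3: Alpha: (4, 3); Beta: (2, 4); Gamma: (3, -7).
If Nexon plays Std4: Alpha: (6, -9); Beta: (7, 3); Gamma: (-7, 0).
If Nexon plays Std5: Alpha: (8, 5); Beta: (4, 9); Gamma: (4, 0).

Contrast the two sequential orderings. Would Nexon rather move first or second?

second

If Nexon leads: Orbyt's best replies are Std1→Gamma, Std2→Beta, Std3→Beta, Std4→Beta, Std5→Beta; Nexon's induced payoffs -8, -3, 2, 7, 4; outcome (Std4, Beta), payoffs (7, 3).
If Orbyt leads: Nexon's best replies are Alpha→Std5, Beta→Std4, Gamma→Std5; Orbyt's induced payoffs 5, 3, 0; outcome (Std5, Alpha), payoffs (8, 5).
Nexon gets 7 moving first and 8 moving second, so Nexon prefers to move second.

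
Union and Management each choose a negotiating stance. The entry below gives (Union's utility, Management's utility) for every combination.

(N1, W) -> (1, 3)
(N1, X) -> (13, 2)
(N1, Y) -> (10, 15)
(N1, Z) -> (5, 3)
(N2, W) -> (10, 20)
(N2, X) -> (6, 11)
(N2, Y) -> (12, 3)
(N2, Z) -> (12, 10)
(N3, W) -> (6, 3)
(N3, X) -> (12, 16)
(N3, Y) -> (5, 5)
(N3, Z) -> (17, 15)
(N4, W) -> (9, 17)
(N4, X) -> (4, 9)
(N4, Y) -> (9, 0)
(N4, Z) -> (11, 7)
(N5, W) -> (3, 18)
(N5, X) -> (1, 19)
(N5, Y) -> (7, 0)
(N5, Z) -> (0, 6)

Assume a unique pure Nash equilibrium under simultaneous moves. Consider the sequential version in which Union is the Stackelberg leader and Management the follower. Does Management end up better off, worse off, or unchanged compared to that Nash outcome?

Solve by backward induction (Union leads).
- N1: Management compares 3, 2, 15, 3 and picks Y; Union would get 10.
- N2: Management compares 20, 11, 3, 10 and picks W; Union would get 10.
- N3: Management compares 3, 16, 5, 15 and picks X; Union would get 12.
- N4: Management compares 17, 9, 0, 7 and picks W; Union would get 9.
- N5: Management compares 18, 19, 0, 6 and picks X; Union would get 1.
Among 10, 10, 12, 9, 1, the best is 12 at N3. Subgame-perfect outcome: (N3, X) with payoffs (12, 16).
Under simultaneous play:
Union's best replies: W→N2; X→N1; Y→N2; Z→N3.
Management's best replies: N1→Y; N2→W; N3→X; N4→W; N5→X.
Only (N2, W) has each player best-responding; Nash payoffs (10, 20).
Management earns 16 sequentially versus 20 at the Nash outcome: worse off.

worse off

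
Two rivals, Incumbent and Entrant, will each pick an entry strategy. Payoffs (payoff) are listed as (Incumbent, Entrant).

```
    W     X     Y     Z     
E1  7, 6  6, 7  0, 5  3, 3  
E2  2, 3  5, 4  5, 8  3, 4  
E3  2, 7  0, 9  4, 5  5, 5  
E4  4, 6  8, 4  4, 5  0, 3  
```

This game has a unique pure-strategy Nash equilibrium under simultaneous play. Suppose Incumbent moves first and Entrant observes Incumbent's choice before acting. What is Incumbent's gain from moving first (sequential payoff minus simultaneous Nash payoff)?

1

Work backward from Entrant's decision.
- E1: Entrant compares 6, 7, 5, 3 and picks X; Incumbent would get 6.
- E2: Entrant compares 3, 4, 8, 4 and picks Y; Incumbent would get 5.
- E3: Entrant compares 7, 9, 5, 5 and picks X; Incumbent would get 0.
- E4: Entrant compares 6, 4, 5, 3 and picks W; Incumbent would get 4.
Maximizing over 6, 5, 0, 4, Incumbent chooses E1. Subgame-perfect outcome: (E1, X) with payoffs (6, 7).
Now find the simultaneous Nash equilibrium.
Incumbent's best replies: W→E1; X→E4; Y→E2; Z→E3.
Entrant's best replies: E1→X; E2→Y; E3→X; E4→W.
Only (E2, Y) has each player best-responding; Nash payoffs (5, 8).
Incumbent's commitment gain: 6 − 5 = 1.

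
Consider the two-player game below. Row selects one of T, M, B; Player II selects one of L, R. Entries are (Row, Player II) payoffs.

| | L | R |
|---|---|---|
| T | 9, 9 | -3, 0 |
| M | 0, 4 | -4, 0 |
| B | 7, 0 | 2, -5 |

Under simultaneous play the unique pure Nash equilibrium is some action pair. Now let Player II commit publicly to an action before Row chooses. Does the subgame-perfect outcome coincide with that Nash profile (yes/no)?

Row best-responds to each possible Player II move:
- L → Row plays T (best of 9, 0, 7); Player II gets 9.
- R → Row plays B (best of -3, -4, 2); Player II gets -5.
Among 9, -5, the best is 9 at L. Subgame-perfect outcome: (T, L) with payoffs (9, 9).
Under simultaneous play:
Row's best replies: L→T; R→B.
Player II's best replies: T→L; M→L; B→L.
The unique mutual best reply is (T, L), giving (9, 9).
Sequential outcome (T, L) coincides with the Nash profile (T, L).

yes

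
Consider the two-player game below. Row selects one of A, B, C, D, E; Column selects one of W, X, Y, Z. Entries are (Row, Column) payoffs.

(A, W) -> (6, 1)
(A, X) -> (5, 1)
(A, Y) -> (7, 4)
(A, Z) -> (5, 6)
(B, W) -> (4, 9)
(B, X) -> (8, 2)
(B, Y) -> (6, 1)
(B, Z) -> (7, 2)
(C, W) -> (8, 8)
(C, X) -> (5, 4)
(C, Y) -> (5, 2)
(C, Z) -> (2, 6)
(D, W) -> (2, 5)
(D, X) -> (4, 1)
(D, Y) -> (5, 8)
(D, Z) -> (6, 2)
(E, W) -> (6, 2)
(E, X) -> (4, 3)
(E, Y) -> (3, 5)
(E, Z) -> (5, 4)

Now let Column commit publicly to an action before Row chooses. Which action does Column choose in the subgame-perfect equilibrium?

W

Solve by backward induction (Column leads).
- W: BR = C, leader payoff 8.
- X: BR = B, leader payoff 2.
- Y: BR = A, leader payoff 4.
- Z: BR = B, leader payoff 2.
Among 8, 2, 4, 2, the best is 8 at W. Subgame-perfect outcome: (C, W) with payoffs (8, 8).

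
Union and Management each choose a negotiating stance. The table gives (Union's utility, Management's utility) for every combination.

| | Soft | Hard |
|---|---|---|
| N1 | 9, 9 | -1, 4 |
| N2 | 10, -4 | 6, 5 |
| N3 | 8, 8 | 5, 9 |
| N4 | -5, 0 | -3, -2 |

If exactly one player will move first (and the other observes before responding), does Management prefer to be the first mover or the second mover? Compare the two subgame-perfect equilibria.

second

If Union leads: Management's best replies are N1→Soft, N2→Hard, N3→Hard, N4→Soft; Union's induced payoffs 9, 6, 5, -5; outcome (N1, Soft), payoffs (9, 9).
If Management leads: Union's best replies are Soft→N2, Hard→N2; Management's induced payoffs -4, 5; outcome (N2, Hard), payoffs (6, 5).
Management gets 5 moving first and 9 moving second, so Management prefers to move second.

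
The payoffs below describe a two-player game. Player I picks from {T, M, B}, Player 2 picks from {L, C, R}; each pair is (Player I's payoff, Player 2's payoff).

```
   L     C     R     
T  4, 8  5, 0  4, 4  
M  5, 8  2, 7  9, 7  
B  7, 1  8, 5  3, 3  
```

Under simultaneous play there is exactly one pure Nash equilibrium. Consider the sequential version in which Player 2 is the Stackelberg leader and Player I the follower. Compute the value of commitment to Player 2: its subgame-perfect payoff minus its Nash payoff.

Work backward from Player I's decision.
- L: BR = B, leader payoff 1.
- C: BR = B, leader payoff 5.
- R: BR = M, leader payoff 7.
Among 1, 5, 7, the best is 7 at R. Subgame-perfect outcome: (M, R) with payoffs (9, 7).
For the simultaneous game, intersect best replies.
Player I's best replies: L→B; C→B; R→M.
Player 2's best replies: T→L; M→L; B→C.
Only (B, C) has each player best-responding; Nash payoffs (8, 5).
Player 2's commitment gain: 7 − 5 = 2.

2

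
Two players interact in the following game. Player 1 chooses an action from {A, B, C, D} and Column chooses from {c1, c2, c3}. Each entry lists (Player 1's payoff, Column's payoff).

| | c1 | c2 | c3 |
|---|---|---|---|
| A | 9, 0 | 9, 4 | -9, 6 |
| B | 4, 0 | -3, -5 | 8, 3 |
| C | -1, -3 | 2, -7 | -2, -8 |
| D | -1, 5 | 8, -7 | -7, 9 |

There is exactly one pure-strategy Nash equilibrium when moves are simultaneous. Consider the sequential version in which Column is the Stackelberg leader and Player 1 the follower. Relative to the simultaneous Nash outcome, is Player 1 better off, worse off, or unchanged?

better off

Player 1 best-responds to each possible Column move:
- c1: Player 1 compares 9, 4, -1, -1 and picks A; Column would get 0.
- c2: Player 1 compares 9, -3, 2, 8 and picks A; Column would get 4.
- c3: Player 1 compares -9, 8, -2, -7 and picks B; Column would get 3.
Column's induced payoffs are 0, 4, 3, so Column commits to c2. Subgame-perfect outcome: (A, c2) with payoffs (9, 4).
Under simultaneous play:
Player 1's best replies: c1→A; c2→A; c3→B.
Column's best replies: A→c3; B→c3; C→c1; D→c3.
The unique mutual best reply is (B, c3), giving (8, 3).
Player 1 earns 9 sequentially versus 8 at the Nash outcome: better off.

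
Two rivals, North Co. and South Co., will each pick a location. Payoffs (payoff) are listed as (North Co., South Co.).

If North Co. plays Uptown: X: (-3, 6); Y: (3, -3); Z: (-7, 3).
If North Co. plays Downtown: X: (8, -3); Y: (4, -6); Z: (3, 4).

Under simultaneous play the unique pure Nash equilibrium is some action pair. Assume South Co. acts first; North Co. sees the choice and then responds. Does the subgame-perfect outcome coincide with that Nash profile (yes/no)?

Solve by backward induction (South Co. leads).
- X → North Co. plays Downtown (best of -3, 8); South Co. gets -3.
- Y → North Co. plays Downtown (best of 3, 4); South Co. gets -6.
- Z → North Co. plays Downtown (best of -7, 3); South Co. gets 4.
South Co.'s induced payoffs are -3, -6, 4, so South Co. commits to Z. Subgame-perfect outcome: (Downtown, Z) with payoffs (3, 4).
For the simultaneous game, intersect best replies.
North Co.'s best replies: X→Downtown; Y→Downtown; Z→Downtown.
South Co.'s best replies: Uptown→X; Downtown→Z.
The unique mutual best reply is (Downtown, Z), giving (3, 4).
Sequential outcome (Downtown, Z) coincides with the Nash profile (Downtown, Z).

yes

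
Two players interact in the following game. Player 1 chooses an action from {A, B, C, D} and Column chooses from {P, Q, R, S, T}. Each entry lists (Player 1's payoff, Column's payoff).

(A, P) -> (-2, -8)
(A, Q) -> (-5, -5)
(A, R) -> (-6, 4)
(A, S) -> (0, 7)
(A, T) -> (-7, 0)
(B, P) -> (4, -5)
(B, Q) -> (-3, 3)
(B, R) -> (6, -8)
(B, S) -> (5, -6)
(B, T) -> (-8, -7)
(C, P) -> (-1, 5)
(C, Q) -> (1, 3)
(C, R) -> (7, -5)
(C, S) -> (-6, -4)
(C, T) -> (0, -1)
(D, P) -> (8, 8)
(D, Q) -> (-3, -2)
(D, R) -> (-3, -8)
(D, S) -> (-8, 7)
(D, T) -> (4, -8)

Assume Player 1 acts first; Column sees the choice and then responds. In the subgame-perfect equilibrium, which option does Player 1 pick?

D

Column best-responds to each possible Player 1 move:
- A: BR = S, leader payoff 0.
- B: BR = Q, leader payoff -3.
- C: BR = P, leader payoff -1.
- D: BR = P, leader payoff 8.
Maximizing over 0, -3, -1, 8, Player 1 chooses D. Subgame-perfect outcome: (D, P) with payoffs (8, 8).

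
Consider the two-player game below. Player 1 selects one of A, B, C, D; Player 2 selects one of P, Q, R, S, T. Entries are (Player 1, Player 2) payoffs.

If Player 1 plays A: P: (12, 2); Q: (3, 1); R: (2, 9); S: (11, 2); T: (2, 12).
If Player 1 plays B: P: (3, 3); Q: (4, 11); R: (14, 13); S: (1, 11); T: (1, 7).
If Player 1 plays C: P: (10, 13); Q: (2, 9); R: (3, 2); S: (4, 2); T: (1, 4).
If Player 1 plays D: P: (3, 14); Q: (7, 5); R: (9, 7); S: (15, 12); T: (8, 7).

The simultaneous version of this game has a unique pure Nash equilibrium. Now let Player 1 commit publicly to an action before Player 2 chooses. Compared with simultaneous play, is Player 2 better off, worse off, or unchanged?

unchanged

Player 2 best-responds to each possible Player 1 move:
- A: Player 2 compares 2, 1, 9, 2, 12 and picks T; Player 1 would get 2.
- B: Player 2 compares 3, 11, 13, 11, 7 and picks R; Player 1 would get 14.
- C: Player 2 compares 13, 9, 2, 2, 4 and picks P; Player 1 would get 10.
- D: Player 2 compares 14, 5, 7, 12, 7 and picks P; Player 1 would get 3.
Player 1's induced payoffs are 2, 14, 10, 3, so Player 1 commits to B. Subgame-perfect outcome: (B, R) with payoffs (14, 13).
Now find the simultaneous Nash equilibrium.
Player 1's best replies: P→A; Q→D; R→B; S→D; T→D.
Player 2's best replies: A→T; B→R; C→P; D→P.
Only (B, R) has each player best-responding; Nash payoffs (14, 13).
Player 2 earns 13 sequentially versus 13 at the Nash outcome: unchanged.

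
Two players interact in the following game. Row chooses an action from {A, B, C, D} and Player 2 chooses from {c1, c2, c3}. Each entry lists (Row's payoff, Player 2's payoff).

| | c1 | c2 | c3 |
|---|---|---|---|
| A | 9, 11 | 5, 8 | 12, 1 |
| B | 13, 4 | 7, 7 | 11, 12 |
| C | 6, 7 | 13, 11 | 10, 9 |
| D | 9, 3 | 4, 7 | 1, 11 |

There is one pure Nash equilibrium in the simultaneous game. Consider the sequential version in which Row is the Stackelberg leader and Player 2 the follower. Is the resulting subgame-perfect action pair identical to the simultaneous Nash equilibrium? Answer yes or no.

yes

Work backward from Player 2's decision.
- A → Player 2 plays c1 (best of 11, 8, 1); Row gets 9.
- B → Player 2 plays c3 (best of 4, 7, 12); Row gets 11.
- C → Player 2 plays c2 (best of 7, 11, 9); Row gets 13.
- D → Player 2 plays c3 (best of 3, 7, 11); Row gets 1.
Among 9, 11, 13, 1, the best is 13 at C. Subgame-perfect outcome: (C, c2) with payoffs (13, 11).
For the simultaneous game, intersect best replies.
Row's best replies: c1→B; c2→C; c3→A.
Player 2's best replies: A→c1; B→c3; C→c2; D→c3.
The unique mutual best reply is (C, c2), giving (13, 11).
Sequential outcome (C, c2) coincides with the Nash profile (C, c2).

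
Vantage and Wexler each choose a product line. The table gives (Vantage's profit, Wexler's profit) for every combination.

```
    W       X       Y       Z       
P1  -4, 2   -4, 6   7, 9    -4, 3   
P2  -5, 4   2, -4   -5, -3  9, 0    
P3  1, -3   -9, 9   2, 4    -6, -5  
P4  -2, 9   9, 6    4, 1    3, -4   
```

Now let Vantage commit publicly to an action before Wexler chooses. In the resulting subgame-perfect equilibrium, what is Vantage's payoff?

Solve by backward induction (Vantage leads).
- P1: BR = Y, leader payoff 7.
- P2: BR = W, leader payoff -5.
- P3: BR = X, leader payoff -9.
- P4: BR = W, leader payoff -2.
Maximizing over 7, -5, -9, -2, Vantage chooses P1. Subgame-perfect outcome: (P1, Y) with payoffs (7, 9).

7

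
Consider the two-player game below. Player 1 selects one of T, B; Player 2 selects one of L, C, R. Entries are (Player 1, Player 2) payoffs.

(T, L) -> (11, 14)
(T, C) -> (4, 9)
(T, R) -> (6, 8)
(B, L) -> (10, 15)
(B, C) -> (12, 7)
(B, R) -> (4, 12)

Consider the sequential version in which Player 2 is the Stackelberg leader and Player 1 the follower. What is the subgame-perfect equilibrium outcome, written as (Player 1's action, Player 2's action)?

Backward induction with Player 2 moving first.
- L: BR = T, leader payoff 14.
- C: BR = B, leader payoff 7.
- R: BR = T, leader payoff 8.
Among 14, 7, 8, the best is 14 at L. Subgame-perfect outcome: (T, L) with payoffs (11, 14).

(T, L)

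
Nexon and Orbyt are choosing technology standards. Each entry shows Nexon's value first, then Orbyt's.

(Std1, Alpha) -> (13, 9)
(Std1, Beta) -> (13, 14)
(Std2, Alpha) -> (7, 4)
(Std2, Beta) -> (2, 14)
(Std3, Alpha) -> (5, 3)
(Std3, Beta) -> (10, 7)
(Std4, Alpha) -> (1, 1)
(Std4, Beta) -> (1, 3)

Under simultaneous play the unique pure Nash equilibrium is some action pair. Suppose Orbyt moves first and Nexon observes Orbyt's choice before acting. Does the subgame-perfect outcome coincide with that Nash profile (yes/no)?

Nexon best-responds to each possible Orbyt move:
- Alpha → Nexon plays Std1 (best of 13, 7, 5, 1); Orbyt gets 9.
- Beta → Nexon plays Std1 (best of 13, 2, 10, 1); Orbyt gets 14.
Orbyt's induced payoffs are 9, 14, so Orbyt commits to Beta. Subgame-perfect outcome: (Std1, Beta) with payoffs (13, 14).
Now find the simultaneous Nash equilibrium.
Nexon's best replies: Alpha→Std1; Beta→Std1.
Orbyt's best replies: Std1→Beta; Std2→Beta; Std3→Beta; Std4→Beta.
Only (Std1, Beta) has each player best-responding; Nash payoffs (13, 14).
Sequential outcome (Std1, Beta) coincides with the Nash profile (Std1, Beta).

yes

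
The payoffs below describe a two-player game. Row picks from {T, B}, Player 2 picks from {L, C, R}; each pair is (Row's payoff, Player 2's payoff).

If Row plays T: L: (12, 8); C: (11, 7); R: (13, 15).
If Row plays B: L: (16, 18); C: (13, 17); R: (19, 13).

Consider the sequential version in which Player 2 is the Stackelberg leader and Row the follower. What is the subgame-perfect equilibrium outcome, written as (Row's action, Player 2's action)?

(B, L)

Row best-responds to each possible Player 2 move:
- L → Row plays B (best of 12, 16); Player 2 gets 18.
- C → Row plays B (best of 11, 13); Player 2 gets 17.
- R → Row plays B (best of 13, 19); Player 2 gets 13.
Player 2's induced payoffs are 18, 17, 13, so Player 2 commits to L. Subgame-perfect outcome: (B, L) with payoffs (16, 18).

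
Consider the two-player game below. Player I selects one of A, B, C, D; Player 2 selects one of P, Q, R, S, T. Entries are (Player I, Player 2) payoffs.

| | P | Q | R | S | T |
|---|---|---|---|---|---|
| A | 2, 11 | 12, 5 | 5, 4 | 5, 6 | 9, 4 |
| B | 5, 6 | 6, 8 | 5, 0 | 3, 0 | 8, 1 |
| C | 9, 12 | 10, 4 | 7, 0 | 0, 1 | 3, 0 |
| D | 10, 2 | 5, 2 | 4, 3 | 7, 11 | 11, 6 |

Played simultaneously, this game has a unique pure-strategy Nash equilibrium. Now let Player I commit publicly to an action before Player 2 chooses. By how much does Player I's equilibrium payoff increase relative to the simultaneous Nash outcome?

Backward induction with Player I moving first.
- A → Player 2 plays P (best of 11, 5, 4, 6, 4); Player I gets 2.
- B → Player 2 plays Q (best of 6, 8, 0, 0, 1); Player I gets 6.
- C → Player 2 plays P (best of 12, 4, 0, 1, 0); Player I gets 9.
- D → Player 2 plays S (best of 2, 2, 3, 11, 6); Player I gets 7.
Player I's induced payoffs are 2, 6, 9, 7, so Player I commits to C. Subgame-perfect outcome: (C, P) with payoffs (9, 12).
Now find the simultaneous Nash equilibrium.
Player I's best replies: P→D; Q→A; R→C; S→D; T→D.
Player 2's best replies: A→P; B→Q; C→P; D→S.
Only (D, S) has each player best-responding; Nash payoffs (7, 11).
Player I's commitment gain: 9 − 7 = 2.

2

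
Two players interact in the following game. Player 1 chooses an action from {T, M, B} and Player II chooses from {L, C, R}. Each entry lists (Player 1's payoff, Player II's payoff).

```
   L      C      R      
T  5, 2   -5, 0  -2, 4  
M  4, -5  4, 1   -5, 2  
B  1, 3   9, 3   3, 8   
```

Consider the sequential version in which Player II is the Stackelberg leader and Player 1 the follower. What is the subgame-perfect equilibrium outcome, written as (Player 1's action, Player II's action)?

(B, R)

Solve by backward induction (Player II leads).
- L → Player 1 plays T (best of 5, 4, 1); Player II gets 2.
- C → Player 1 plays B (best of -5, 4, 9); Player II gets 3.
- R → Player 1 plays B (best of -2, -5, 3); Player II gets 8.
Player II's induced payoffs are 2, 3, 8, so Player II commits to R. Subgame-perfect outcome: (B, R) with payoffs (3, 8).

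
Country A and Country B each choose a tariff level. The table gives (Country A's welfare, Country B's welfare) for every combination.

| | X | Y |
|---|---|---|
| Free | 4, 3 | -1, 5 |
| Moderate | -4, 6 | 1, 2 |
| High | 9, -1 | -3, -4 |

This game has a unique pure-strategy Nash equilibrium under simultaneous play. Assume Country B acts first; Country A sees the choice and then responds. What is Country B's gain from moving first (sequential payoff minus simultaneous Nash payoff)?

Work backward from Country A's decision.
- X: BR = High, leader payoff -1.
- Y: BR = Moderate, leader payoff 2.
Maximizing over -1, 2, Country B chooses Y. Subgame-perfect outcome: (Moderate, Y) with payoffs (1, 2).
For the simultaneous game, intersect best replies.
Country A's best replies: X→High; Y→Moderate.
Country B's best replies: Free→Y; Moderate→X; High→X.
Only (High, X) has each player best-responding; Nash payoffs (9, -1).
Country B's commitment gain: 2 − -1 = 3.

3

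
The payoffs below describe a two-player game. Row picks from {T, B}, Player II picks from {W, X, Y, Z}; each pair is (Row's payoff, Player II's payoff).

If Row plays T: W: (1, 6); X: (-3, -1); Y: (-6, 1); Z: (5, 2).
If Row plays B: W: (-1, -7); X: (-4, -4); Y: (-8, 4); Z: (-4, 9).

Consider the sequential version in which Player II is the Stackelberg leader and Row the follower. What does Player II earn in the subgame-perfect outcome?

Row best-responds to each possible Player II move:
- W: BR = T, leader payoff 6.
- X: BR = T, leader payoff -1.
- Y: BR = T, leader payoff 1.
- Z: BR = T, leader payoff 2.
Among 6, -1, 1, 2, the best is 6 at W. Subgame-perfect outcome: (T, W) with payoffs (1, 6).

6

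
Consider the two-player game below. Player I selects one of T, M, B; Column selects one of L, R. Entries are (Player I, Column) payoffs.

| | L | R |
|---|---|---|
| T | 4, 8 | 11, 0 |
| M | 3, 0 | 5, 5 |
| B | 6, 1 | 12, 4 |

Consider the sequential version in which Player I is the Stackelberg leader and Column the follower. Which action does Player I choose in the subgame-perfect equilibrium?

Backward induction with Player I moving first.
- T → Column plays L (best of 8, 0); Player I gets 4.
- M → Column plays R (best of 0, 5); Player I gets 5.
- B → Column plays R (best of 1, 4); Player I gets 12.
Maximizing over 4, 5, 12, Player I chooses B. Subgame-perfect outcome: (B, R) with payoffs (12, 4).

B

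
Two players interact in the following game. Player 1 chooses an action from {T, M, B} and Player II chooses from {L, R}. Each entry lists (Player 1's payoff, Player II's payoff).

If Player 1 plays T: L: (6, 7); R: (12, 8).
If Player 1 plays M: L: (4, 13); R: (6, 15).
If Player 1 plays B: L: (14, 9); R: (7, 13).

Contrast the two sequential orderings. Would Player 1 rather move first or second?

If Player 1 leads: Player II's best replies are T→R, M→R, B→R; Player 1's induced payoffs 12, 6, 7; outcome (T, R), payoffs (12, 8).
If Player II leads: Player 1's best replies are L→B, R→T; Player II's induced payoffs 9, 8; outcome (B, L), payoffs (14, 9).
Player 1 gets 12 moving first and 14 moving second, so Player 1 prefers to move second.

second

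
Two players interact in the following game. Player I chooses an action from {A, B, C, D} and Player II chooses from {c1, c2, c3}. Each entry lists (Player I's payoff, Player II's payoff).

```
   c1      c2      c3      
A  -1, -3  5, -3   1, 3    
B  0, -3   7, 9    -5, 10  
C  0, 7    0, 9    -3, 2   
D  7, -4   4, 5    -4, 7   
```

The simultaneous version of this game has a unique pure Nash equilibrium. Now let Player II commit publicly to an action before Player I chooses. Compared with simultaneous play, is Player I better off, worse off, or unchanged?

better off

Backward induction with Player II moving first.
- c1 → Player I plays D (best of -1, 0, 0, 7); Player II gets -4.
- c2 → Player I plays B (best of 5, 7, 0, 4); Player II gets 9.
- c3 → Player I plays A (best of 1, -5, -3, -4); Player II gets 3.
Among -4, 9, 3, the best is 9 at c2. Subgame-perfect outcome: (B, c2) with payoffs (7, 9).
Now find the simultaneous Nash equilibrium.
Player I's best replies: c1→D; c2→B; c3→A.
Player II's best replies: A→c3; B→c3; C→c2; D→c3.
Only (A, c3) has each player best-responding; Nash payoffs (1, 3).
Player I earns 7 sequentially versus 1 at the Nash outcome: better off.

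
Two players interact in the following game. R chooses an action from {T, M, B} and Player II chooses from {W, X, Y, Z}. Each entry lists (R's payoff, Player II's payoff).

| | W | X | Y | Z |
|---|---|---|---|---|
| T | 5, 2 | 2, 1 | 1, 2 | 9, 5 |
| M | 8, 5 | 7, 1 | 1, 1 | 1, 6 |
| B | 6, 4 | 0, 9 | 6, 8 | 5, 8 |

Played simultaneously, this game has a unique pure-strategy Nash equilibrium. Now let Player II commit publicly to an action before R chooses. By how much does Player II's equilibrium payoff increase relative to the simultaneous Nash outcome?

3

R best-responds to each possible Player II move:
- W: BR = M, leader payoff 5.
- X: BR = M, leader payoff 1.
- Y: BR = B, leader payoff 8.
- Z: BR = T, leader payoff 5.
Among 5, 1, 8, 5, the best is 8 at Y. Subgame-perfect outcome: (B, Y) with payoffs (6, 8).
For the simultaneous game, intersect best replies.
R's best replies: W→M; X→M; Y→B; Z→T.
Player II's best replies: T→Z; M→Z; B→X.
Only (T, Z) has each player best-responding; Nash payoffs (9, 5).
Player II's commitment gain: 8 − 5 = 3.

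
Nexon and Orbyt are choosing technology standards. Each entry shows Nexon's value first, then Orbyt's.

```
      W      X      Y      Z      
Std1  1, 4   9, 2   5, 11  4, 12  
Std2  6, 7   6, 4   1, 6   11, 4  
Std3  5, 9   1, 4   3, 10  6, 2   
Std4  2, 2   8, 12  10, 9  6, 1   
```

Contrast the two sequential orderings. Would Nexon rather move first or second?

If Nexon leads: Orbyt's best replies are Std1→Z, Std2→W, Std3→Y, Std4→X; Nexon's induced payoffs 4, 6, 3, 8; outcome (Std4, X), payoffs (8, 12).
If Orbyt leads: Nexon's best replies are W→Std2, X→Std1, Y→Std4, Z→Std2; Orbyt's induced payoffs 7, 2, 9, 4; outcome (Std4, Y), payoffs (10, 9).
Nexon gets 8 moving first and 10 moving second, so Nexon prefers to move second.

second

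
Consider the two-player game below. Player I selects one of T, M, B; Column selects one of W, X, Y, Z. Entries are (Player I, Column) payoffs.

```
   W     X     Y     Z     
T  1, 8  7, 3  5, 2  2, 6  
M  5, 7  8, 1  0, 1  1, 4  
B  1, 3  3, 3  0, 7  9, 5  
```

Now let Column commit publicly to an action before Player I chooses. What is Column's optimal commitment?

W

Work backward from Player I's decision.
- W: BR = M, leader payoff 7.
- X: BR = M, leader payoff 1.
- Y: BR = T, leader payoff 2.
- Z: BR = B, leader payoff 5.
Maximizing over 7, 1, 2, 5, Column chooses W. Subgame-perfect outcome: (M, W) with payoffs (5, 7).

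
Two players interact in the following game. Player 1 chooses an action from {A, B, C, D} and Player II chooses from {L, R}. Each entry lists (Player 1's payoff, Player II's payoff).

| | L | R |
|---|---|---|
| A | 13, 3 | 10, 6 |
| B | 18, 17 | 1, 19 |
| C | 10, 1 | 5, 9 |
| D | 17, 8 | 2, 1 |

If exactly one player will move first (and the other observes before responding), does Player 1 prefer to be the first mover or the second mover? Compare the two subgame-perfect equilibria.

second

If Player 1 leads: Player II's best replies are A→R, B→R, C→R, D→L; Player 1's induced payoffs 10, 1, 5, 17; outcome (D, L), payoffs (17, 8).
If Player II leads: Player 1's best replies are L→B, R→A; Player II's induced payoffs 17, 6; outcome (B, L), payoffs (18, 17).
Player 1 gets 17 moving first and 18 moving second, so Player 1 prefers to move second.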